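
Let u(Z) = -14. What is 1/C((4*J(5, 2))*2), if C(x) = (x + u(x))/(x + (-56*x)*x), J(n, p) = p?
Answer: -7160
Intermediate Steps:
C(x) = (-14 + x)/(x - 56*x²) (C(x) = (x - 14)/(x + (-56*x)*x) = (-14 + x)/(x - 56*x²))
1/C((4*J(5, 2))*2) = 1/((14 - 4*2*2)/((((4*2)*2))*(-1 + 56*((4*2)*2)))) = 1/((14 - 8*2)/(((8*2))*(-1 + 56*(8*2)))) = 1/((14 - 1*16)/(16*(-1 + 56*16))) = 1/((14 - 16)/(16*(-1 + 896))) = 1/((1/16)*(-2)/895) = 1/((1/16)*(1/895)*(-2)) = 1/(-1/7160) = -7160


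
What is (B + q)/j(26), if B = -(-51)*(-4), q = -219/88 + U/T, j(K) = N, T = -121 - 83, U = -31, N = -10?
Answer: 926039/44880 ≈ 20.634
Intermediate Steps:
T = -204
j(K) = -10
q = -10487/4488 (q = -219/88 - 31/(-204) = -219*1/88 - 31*(-1/204) = -219/88 + 31/204 = -10487/4488 ≈ -2.3367)
B = -204 (B = -17*12 = -204)
(B + q)/j(26) = (-204 - 10487/4488)/(-10) = -926039/4488*(-⅒) = 926039/44880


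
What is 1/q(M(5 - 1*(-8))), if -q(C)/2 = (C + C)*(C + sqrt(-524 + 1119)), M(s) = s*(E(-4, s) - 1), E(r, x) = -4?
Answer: -1/14520 - sqrt(595)/943800 ≈ -9.4716e-5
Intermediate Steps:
M(s) = -5*s (M(s) = s*(-4 - 1) = s*(-5) = -5*s)
q(C) = -4*C*(C + sqrt(595)) (q(C) = -2*(C + C)*(C + sqrt(-524 + 1119)) = -2*2*C*(C + sqrt(595)) = -4*C*(C + sqrt(595)))
1/q(M(5 - 1*(-8))) = 1/(-4*(-5*(5 - 1*(-8)))*(-5*(5 - 1*(-8)) + sqrt(595))) = 1/(-4*(-5*(5 + 8))*(-5*(5 + 8) + sqrt(595))) = 1/(-4*(-5*13)*(-5*13 + sqrt(595))) = 1/(-4*(-65)*(-65 + sqrt(595))) = 1/(-16900 + 260*sqrt(595))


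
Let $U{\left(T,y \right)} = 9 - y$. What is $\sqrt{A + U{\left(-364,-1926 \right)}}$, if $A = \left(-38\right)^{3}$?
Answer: $i \sqrt{52937} \approx 230.08 i$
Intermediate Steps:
$A = -54872$
$\sqrt{A + U{\left(-364,-1926 \right)}} = \sqrt{-54872 + \left(9 - -1926\right)} = \sqrt{-54872 + \left(9 + 1926\right)} = \sqrt{-54872 + 1935} = \sqrt{-52937} = i \sqrt{52937}$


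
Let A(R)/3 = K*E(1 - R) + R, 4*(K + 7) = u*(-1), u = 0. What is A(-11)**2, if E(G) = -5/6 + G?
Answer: 286225/4 ≈ 71556.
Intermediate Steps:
K = -7 (K = -7 + (0*(-1))/4 = -7 + (1/4)*0 = -7 + 0 = -7)
E(G) = -5/6 + G (E(G) = -5*1/6 + G = -5/6 + G)
A(R) = -7/2 + 24*R (A(R) = 3*(-7*(-5/6 + (1 - R)) + R) = 3*(-7*(1/6 - R) + R) = 3*((-7/6 + 7*R) + R) = 3*(-7/6 + 8*R) = -7/2 + 24*R)
A(-11)**2 = (-7/2 + 24*(-11))**2 = (-7/2 - 264)**2 = (-535/2)**2 = 286225/4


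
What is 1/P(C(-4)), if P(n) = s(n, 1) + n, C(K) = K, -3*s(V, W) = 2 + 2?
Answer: -3/16 ≈ -0.18750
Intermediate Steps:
s(V, W) = -4/3 (s(V, W) = -(2 + 2)/3 = -1/3*4 = -4/3)
P(n) = -4/3 + n
1/P(C(-4)) = 1/(-4/3 - 4) = 1/(-16/3) = -3/16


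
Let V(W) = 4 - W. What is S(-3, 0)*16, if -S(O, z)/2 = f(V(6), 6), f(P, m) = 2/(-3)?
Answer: 64/3 ≈ 21.333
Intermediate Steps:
f(P, m) = -⅔ (f(P, m) = 2*(-⅓) = -⅔)
S(O, z) = 4/3 (S(O, z) = -2*(-⅔) = 4/3)
S(-3, 0)*16 = (4/3)*16 = 64/3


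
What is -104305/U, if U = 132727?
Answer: -104305/132727 ≈ -0.78586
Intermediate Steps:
-104305/U = -104305/132727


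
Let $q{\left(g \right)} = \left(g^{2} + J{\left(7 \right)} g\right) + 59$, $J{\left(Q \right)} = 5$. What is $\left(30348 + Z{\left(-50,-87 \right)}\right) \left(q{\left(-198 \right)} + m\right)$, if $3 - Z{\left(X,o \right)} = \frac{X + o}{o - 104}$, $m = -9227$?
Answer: $\frac{168376873584}{191} \approx 8.8155 \cdot 10^{8}$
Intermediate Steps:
$q{\left(g \right)} = 59 + g^{2} + 5 g$ ($q{\left(g \right)} = \left(g^{2} + 5 g\right) + 59 = 59 + g^{2} + 5 g$)
$Z{\left(X,o \right)} = 3 - \frac{X + o}{-104 + o}$ ($Z{\left(X,o \right)} = 3 - \frac{X + o}{o - 104} = 3 - \frac{X + o}{-104 + o}$)
$\left(30348 + Z{\left(-50,-87 \right)}\right) \left(q{\left(-198 \right)} + m\right) = \left(30348 + \frac{-312 - -50 + 2 \left(-87\right)}{-104 - 87}\right) \left(\left(59 + \left(-198\right)^{2} + 5 \left(-198\right)\right) - 9227\right) = \left(30348 + \frac{-312 + 50 - 174}{-191}\right) \left(\left(59 + 39204 - 990\right) - 9227\right) = \left(30348 - - \frac{436}{191}\right) \left(38273 - 9227\right) = \left(30348 + \frac{436}{191}\right) 29046 = \frac{5796904}{191} \cdot 29046 = \frac{168376873584}{191}$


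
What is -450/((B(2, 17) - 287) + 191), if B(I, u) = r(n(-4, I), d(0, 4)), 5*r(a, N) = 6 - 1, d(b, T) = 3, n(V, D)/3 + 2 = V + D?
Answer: 90/19 ≈ 4.7368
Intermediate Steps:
n(V, D) = -6 + 3*D + 3*V (n(V, D) = -6 + 3*(V + D) = -6 + 3*(D + V) = -6 + (3*D + 3*V) = -6 + 3*D + 3*V)
r(a, N) = 1 (r(a, N) = (6 - 1)/5 = (⅕)*5 = 1)
B(I, u) = 1
-450/((B(2, 17) - 287) + 191) = -450/((1 - 287) + 191) = -450/(-286 + 191) = -450/(-95) = -450*(-1/95) = 90/19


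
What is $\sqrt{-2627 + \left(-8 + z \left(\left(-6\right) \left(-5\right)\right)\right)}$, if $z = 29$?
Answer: $i \sqrt{1765} \approx 42.012 i$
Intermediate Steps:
$\sqrt{-2627 + \left(-8 + z \left(\left(-6\right) \left(-5\right)\right)\right)} = \sqrt{-2627 - \left(8 - 29 \left(\left(-6\right) \left(-5\right)\right)\right)} = \sqrt{-2627 + \left(-8 + 29 \cdot 30\right)} = \sqrt{-2627 + \left(-8 + 870\right)} = \sqrt{-2627 + 862} = \sqrt{-1765} = i \sqrt{1765}$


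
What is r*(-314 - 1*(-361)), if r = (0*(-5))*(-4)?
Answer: 0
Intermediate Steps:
r = 0 (r = 0*(-4) = 0)
r*(-314 - 1*(-361)) = 0*(-314 - 1*(-361)) = 0*(-314 + 361) = 0*47 = 0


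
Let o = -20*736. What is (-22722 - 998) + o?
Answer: -38440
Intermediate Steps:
o = -14720
(-22722 - 998) + o = (-22722 - 998) - 14720 = -23720 - 14720 = -38440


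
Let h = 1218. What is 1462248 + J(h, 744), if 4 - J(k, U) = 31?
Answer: 1462221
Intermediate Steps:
J(k, U) = -27 (J(k, U) = 4 - 1*31 = 4 - 31 = -27)
1462248 + J(h, 744) = 1462248 - 27 = 1462221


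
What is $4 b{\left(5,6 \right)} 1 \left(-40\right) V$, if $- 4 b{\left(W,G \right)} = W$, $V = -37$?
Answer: $-7400$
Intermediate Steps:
$b{\left(W,G \right)} = - \frac{W}{4}$
$4 b{\left(5,6 \right)} 1 \left(-40\right) V = 4 \left(\left(- \frac{1}{4}\right) 5\right) 1 \left(-40\right) \left(-37\right) = 4 \left(- \frac{5}{4}\right) 1 \left(-40\right) \left(-37\right) = \left(-5\right) 1 \left(-40\right) \left(-37\right) = \left(-5\right) \left(-40\right) \left(-37\right) = 200 \left(-37\right) = -7400$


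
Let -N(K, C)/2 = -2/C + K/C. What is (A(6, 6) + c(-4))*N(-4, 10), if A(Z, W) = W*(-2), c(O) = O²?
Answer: 24/5 ≈ 4.8000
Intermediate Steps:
N(K, C) = 4/C - 2*K/C (N(K, C) = -2*(-2/C + K/C) = 4/C - 2*K/C)
A(Z, W) = -2*W
(A(6, 6) + c(-4))*N(-4, 10) = (-2*6 + (-4)²)*(2*(2 - 1*(-4))/10) = (-12 + 16)*(2*(⅒)*(2 + 4)) = 4*(2*(⅒)*6) = 4*(6/5) = 24/5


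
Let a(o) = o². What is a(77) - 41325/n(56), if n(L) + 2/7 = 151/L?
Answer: -100919/9 ≈ -11213.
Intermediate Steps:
n(L) = -2/7 + 151/L
a(77) - 41325/n(56) = 77² - 41325/(-2/7 + 151/56) = 5929 - 41325/(-2/7 + 151*(1/56)) = 5929 - 41325/(-2/7 + 151/56) = 5929 - 41325/135/56 = 5929 - 41325*56/135 = 5929 - 154280/9 = -100919/9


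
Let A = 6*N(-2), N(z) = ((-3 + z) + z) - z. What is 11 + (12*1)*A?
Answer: -349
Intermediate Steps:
N(z) = -3 + z (N(z) = (-3 + 2*z) - z = -3 + z)
A = -30 (A = 6*(-3 - 2) = 6*(-5) = -30)
11 + (12*1)*A = 11 + (12*1)*(-30) = 11 + 12*(-30) = 11 - 360 = -349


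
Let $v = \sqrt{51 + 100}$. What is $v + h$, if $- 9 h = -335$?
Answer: $\frac{335}{9} + \sqrt{151} \approx 49.51$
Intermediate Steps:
$h = \frac{335}{9}$ ($h = \left(- \frac{1}{9}\right) \left(-335\right) = \frac{335}{9} \approx 37.222$)
$v = \sqrt{151} \approx 12.288$
$v + h = \sqrt{151} + \frac{335}{9} = \frac{335}{9} + \sqrt{151}$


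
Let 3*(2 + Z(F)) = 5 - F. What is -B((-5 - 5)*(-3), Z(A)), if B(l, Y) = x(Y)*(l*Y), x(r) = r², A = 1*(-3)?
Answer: -80/9 ≈ -8.8889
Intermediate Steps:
A = -3
Z(F) = -⅓ - F/3 (Z(F) = -2 + (5 - F)/3 = -2 + (5/3 - F/3) = -⅓ - F/3)
B(l, Y) = l*Y³ (B(l, Y) = Y²*(l*Y) = Y²*(Y*l) = l*Y³)
-B((-5 - 5)*(-3), Z(A)) = -(-5 - 5)*(-3)*(-⅓ - ⅓*(-3))³ = -(-10*(-3))*(-⅓ + 1)³ = -30*(⅔)³ = -30*8/27 = -1*80/9 = -80/9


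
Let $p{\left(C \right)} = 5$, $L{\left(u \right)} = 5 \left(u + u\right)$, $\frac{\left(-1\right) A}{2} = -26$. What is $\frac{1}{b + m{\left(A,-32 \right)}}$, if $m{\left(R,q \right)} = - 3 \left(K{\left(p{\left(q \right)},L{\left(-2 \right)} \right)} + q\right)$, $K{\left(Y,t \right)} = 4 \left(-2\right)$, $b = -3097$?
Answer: $- \frac{1}{2977} \approx -0.00033591$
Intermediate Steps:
$A = 52$ ($A = \left(-2\right) \left(-26\right) = 52$)
$L{\left(u \right)} = 10 u$ ($L{\left(u \right)} = 5 \cdot 2 u = 10 u$)
$K{\left(Y,t \right)} = -8$
$m{\left(R,q \right)} = 24 - 3 q$ ($m{\left(R,q \right)} = - 3 \left(-8 + q\right) = 24 - 3 q$)
$\frac{1}{b + m{\left(A,-32 \right)}} = \frac{1}{-3097 + \left(24 - -96\right)} = \frac{1}{-3097 + \left(24 + 96\right)} = \frac{1}{-3097 + 120} = \frac{1}{-2977} = - \frac{1}{2977}$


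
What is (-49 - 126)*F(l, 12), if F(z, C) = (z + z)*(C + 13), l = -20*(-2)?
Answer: -350000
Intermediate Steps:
l = 40 (l = -4*(-10) = 40)
F(z, C) = 2*z*(13 + C) (F(z, C) = (2*z)*(13 + C) = 2*z*(13 + C))
(-49 - 126)*F(l, 12) = (-49 - 126)*(2*40*(13 + 12)) = -350*40*25 = -175*2000 = -350000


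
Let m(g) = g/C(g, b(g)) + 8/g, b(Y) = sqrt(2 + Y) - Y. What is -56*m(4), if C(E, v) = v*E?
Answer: -448/5 + 28*sqrt(6)/5 ≈ -75.883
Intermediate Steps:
C(E, v) = E*v
m(g) = 1/(sqrt(2 + g) - g) + 8/g (m(g) = g/((g*(sqrt(2 + g) - g))) + 8/g = g*(1/(g*(sqrt(2 + g) - g))) + 8/g = 1/(sqrt(2 + g) - g) + 8/g)
-56*m(4) = -56*(-1/(4 - sqrt(2 + 4)) + 8/4) = -56*(-1/(4 - sqrt(6)) + 8*(1/4)) = -56*(-1/(4 - sqrt(6)) + 2) = -56*(2 - 1/(4 - sqrt(6))) = -112 + 56/(4 - sqrt(6))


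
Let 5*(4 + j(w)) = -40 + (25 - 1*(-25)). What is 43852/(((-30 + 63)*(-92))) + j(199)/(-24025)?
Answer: -263384557/18234975 ≈ -14.444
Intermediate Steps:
j(w) = -2 (j(w) = -4 + (-40 + (25 - 1*(-25)))/5 = -4 + (-40 + (25 + 25))/5 = -4 + (-40 + 50)/5 = -4 + (⅕)*10 = -4 + 2 = -2)
43852/(((-30 + 63)*(-92))) + j(199)/(-24025) = 43852/(((-30 + 63)*(-92))) - 2/(-24025) = 43852/((33*(-92))) - 2*(-1/24025) = 43852/(-3036) + 2/24025 = 43852*(-1/3036) + 2/24025 = -10963/759 + 2/24025 = -263384557/18234975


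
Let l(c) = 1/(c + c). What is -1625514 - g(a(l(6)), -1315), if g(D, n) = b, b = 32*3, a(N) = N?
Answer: -1625610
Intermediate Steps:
l(c) = 1/(2*c)
b = 96
g(D, n) = 96
-1625514 - g(a(l(6)), -1315) = -1625514 - 1*96 = -1625514 - 96 = -1625610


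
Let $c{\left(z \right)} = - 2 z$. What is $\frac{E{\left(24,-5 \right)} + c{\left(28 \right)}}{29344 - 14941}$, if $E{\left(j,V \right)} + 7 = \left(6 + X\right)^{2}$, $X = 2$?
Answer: $\frac{1}{14403} \approx 6.943 \cdot 10^{-5}$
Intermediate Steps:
$E{\left(j,V \right)} = 57$ ($E{\left(j,V \right)} = -7 + \left(6 + 2\right)^{2} = -7 + 8^{2} = -7 + 64 = 57$)
$\frac{E{\left(24,-5 \right)} + c{\left(28 \right)}}{29344 - 14941} = \frac{57 - 56}{29344 - 14941} = \frac{57 - 56}{14403} = 1 \cdot \frac{1}{14403} = \frac{1}{14403}$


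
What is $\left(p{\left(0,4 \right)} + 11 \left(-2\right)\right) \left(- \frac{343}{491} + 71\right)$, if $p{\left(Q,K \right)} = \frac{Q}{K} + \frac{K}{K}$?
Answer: $- \frac{724878}{491} \approx -1476.3$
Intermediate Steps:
$p{\left(Q,K \right)} = 1 + \frac{Q}{K}$ ($p{\left(Q,K \right)} = \frac{Q}{K} + 1 = 1 + \frac{Q}{K}$)
$\left(p{\left(0,4 \right)} + 11 \left(-2\right)\right) \left(- \frac{343}{491} + 71\right) = \left(\frac{4 + 0}{4} + 11 \left(-2\right)\right) \left(- \frac{343}{491} + 71\right) = \left(\frac{1}{4} \cdot 4 - 22\right) \left(\left(-343\right) \frac{1}{491} + 71\right) = \left(1 - 22\right) \left(- \frac{343}{491} + 71\right) = \left(-21\right) \frac{34518}{491} = - \frac{724878}{491}$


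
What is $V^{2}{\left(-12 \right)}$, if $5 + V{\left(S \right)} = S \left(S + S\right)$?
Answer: $80089$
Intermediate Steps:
$V{\left(S \right)} = -5 + 2 S^{2}$ ($V{\left(S \right)} = -5 + S \left(S + S\right) = -5 + S 2 S = -5 + 2 S^{2}$)
$V^{2}{\left(-12 \right)} = \left(-5 + 2 \left(-12\right)^{2}\right)^{2} = \left(-5 + 2 \cdot 144\right)^{2} = \left(-5 + 288\right)^{2} = 283^{2} = 80089$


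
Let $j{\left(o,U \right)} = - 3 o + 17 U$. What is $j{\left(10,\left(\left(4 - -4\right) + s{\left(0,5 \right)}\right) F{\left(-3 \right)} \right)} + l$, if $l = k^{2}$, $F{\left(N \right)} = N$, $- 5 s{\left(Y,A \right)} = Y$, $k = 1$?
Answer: $-437$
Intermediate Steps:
$s{\left(Y,A \right)} = - \frac{Y}{5}$
$l = 1$ ($l = 1^{2} = 1$)
$j{\left(10,\left(\left(4 - -4\right) + s{\left(0,5 \right)}\right) F{\left(-3 \right)} \right)} + l = \left(\left(-3\right) 10 + 17 \left(\left(4 - -4\right) - 0\right) \left(-3\right)\right) + 1 = \left(-30 + 17 \left(\left(4 + 4\right) + 0\right) \left(-3\right)\right) + 1 = \left(-30 + 17 \left(8 + 0\right) \left(-3\right)\right) + 1 = \left(-30 + 17 \cdot 8 \left(-3\right)\right) + 1 = \left(-30 + 17 \left(-24\right)\right) + 1 = \left(-30 - 408\right) + 1 = -438 + 1 = -437$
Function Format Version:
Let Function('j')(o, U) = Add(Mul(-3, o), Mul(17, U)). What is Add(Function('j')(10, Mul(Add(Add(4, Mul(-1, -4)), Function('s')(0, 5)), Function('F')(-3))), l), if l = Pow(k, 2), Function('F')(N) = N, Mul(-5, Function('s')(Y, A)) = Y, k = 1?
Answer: -437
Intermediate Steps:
Function('s')(Y, A) = Mul(Rational(-1, 5), Y)
l = 1 (l = Pow(1, 2) = 1)
Add(Function('j')(10, Mul(Add(Add(4, Mul(-1, -4)), Function('s')(0, 5)), Function('F')(-3))), l) = Add(Add(Mul(-3, 10), Mul(17, Mul(Add(Add(4, Mul(-1, -4)), Mul(Rational(-1, 5), 0)), -3))), 1) = Add(Add(-30, Mul(17, Mul(Add(Add(4, 4), 0), -3))), 1) = Add(Add(-30, Mul(17, Mul(Add(8, 0), -3))), 1) = Add(Add(-30, Mul(17, Mul(8, -3))), 1) = Add(Add(-30, Mul(17, -24)), 1) = Add(Add(-30, -408), 1) = Add(-438, 1) = -437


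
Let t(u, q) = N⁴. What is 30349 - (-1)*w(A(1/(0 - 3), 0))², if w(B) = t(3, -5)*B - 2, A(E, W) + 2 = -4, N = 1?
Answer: 30413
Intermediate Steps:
t(u, q) = 1 (t(u, q) = 1⁴ = 1)
A(E, W) = -6 (A(E, W) = -2 - 4 = -6)
w(B) = -2 + B (w(B) = 1*B - 2 = B - 2 = -2 + B)
30349 - (-1)*w(A(1/(0 - 3), 0))² = 30349 - (-1)*(-2 - 6)² = 30349 - (-1)*(-8)² = 30349 - (-1)*64 = 30349 - 1*(-64) = 30349 + 64 = 30413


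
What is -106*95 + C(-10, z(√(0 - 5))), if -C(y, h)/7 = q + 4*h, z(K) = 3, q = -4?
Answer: -10126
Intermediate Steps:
C(y, h) = 28 - 28*h (C(y, h) = -7*(-4 + 4*h) = 28 - 28*h)
-106*95 + C(-10, z(√(0 - 5))) = -106*95 + (28 - 28*3) = -10070 + (28 - 84) = -10070 - 56 = -10126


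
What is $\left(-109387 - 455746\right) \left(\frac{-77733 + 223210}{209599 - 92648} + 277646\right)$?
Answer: $- \frac{18350503054330459}{116951} \approx -1.5691 \cdot 10^{11}$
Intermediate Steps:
$\left(-109387 - 455746\right) \left(\frac{-77733 + 223210}{209599 - 92648} + 277646\right) = - 565133 \left(\frac{145477}{116951} + 277646\right) = \left(-565133\right) \frac{32471122823}{116951} = - \frac{18350503054330459}{116951}$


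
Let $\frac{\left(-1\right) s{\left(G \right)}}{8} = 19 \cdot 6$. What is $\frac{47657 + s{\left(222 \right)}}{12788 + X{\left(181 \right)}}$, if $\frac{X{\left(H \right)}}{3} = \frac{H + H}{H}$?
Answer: $\frac{46745}{12794} \approx 3.6537$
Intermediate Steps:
$X{\left(H \right)} = 6$ ($X{\left(H \right)} = 3 \frac{H + H}{H} = 3 \frac{2 H}{H} = 3 \cdot 2 = 6$)
$s{\left(G \right)} = -912$ ($s{\left(G \right)} = - 8 \cdot 19 \cdot 6 = \left(-8\right) 114 = -912$)
$\frac{47657 + s{\left(222 \right)}}{12788 + X{\left(181 \right)}} = \frac{47657 - 912}{12788 + 6} = \frac{46745}{12794}$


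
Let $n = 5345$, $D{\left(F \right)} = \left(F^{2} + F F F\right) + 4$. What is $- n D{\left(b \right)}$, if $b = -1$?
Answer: $-21380$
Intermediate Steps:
$D{\left(F \right)} = 4 + F^{2} + F^{3}$ ($D{\left(F \right)} = \left(F^{2} + F^{2} F\right) + 4 = \left(F^{2} + F^{3}\right) + 4 = 4 + F^{2} + F^{3}$)
$- n D{\left(b \right)} = - 5345 \left(4 + \left(-1\right)^{2} + \left(-1\right)^{3}\right) = - 5345 \left(4 + 1 - 1\right) = - 5345 \cdot 4 = \left(-1\right) 21380 = -21380$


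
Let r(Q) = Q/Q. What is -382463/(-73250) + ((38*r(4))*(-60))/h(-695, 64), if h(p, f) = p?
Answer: 86564357/10181750 ≈ 8.5019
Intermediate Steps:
r(Q) = 1
-382463/(-73250) + ((38*r(4))*(-60))/h(-695, 64) = -382463/(-73250) + ((38*1)*(-60))/(-695) = -382463*(-1/73250) + (38*(-60))*(-1/695) = 382463/73250 - 2280*(-1/695) = 382463/73250 + 456/139 = 86564357/10181750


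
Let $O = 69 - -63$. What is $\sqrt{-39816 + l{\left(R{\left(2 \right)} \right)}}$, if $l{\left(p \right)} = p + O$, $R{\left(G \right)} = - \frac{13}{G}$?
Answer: $\frac{i \sqrt{158762}}{2} \approx 199.22 i$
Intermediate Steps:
$O = 132$ ($O = 69 + 63 = 132$)
$l{\left(p \right)} = 132 + p$ ($l{\left(p \right)} = p + 132 = 132 + p$)
$\sqrt{-39816 + l{\left(R{\left(2 \right)} \right)}} = \sqrt{-39816 + \left(132 - \frac{13}{2}\right)} = \sqrt{-39816 + \frac{251}{2}} = \sqrt{- \frac{79381}{2}} = \frac{i \sqrt{158762}}{2}$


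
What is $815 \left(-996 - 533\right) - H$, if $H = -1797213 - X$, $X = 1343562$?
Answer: $1894640$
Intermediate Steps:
$H = -3140775$ ($H = -1797213 - 1343562 = -3140775$)
$815 \left(-996 - 533\right) - H = 815 \left(-996 - 533\right) - -3140775 = 815 \left(-1529\right) + 3140775 = -1246135 + 3140775 = 1894640$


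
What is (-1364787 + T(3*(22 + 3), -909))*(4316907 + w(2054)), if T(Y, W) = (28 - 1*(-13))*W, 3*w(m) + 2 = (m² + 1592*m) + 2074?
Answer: -9553458629304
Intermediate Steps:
w(m) = 2072/3 + m²/3 + 1592*m/3 (w(m) = -⅔ + ((m² + 1592*m) + 2074)/3 = -⅔ + (2074 + m² + 1592*m)/3 = -⅔ + (2074/3 + m²/3 + 1592*m/3) = 2072/3 + m²/3 + 1592*m/3)
T(Y, W) = 41*W (T(Y, W) = (28 + 13)*W = 41*W)
(-1364787 + T(3*(22 + 3), -909))*(4316907 + w(2054)) = (-1364787 + 41*(-909))*(4316907 + (2072/3 + (⅓)*2054² + (1592/3)*2054)) = (-1364787 - 37269)*(4316907 + (2072/3 + (⅓)*4218916 + 3269968/3)) = -1402056*(4316907 + (2072/3 + 4218916/3 + 3269968/3)) = -1402056*(4316907 + 7490956/3) = -1402056*20441677/3 = -9553458629304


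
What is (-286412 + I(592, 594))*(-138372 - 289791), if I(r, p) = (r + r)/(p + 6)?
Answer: 3065754406192/25 ≈ 1.2263e+11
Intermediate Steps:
I(r, p) = 2*r/(6 + p) (I(r, p) = (2*r)/(6 + p) = 2*r/(6 + p))
(-286412 + I(592, 594))*(-138372 - 289791) = (-286412 + 2*592/(6 + 594))*(-138372 - 289791) = (-286412 + 2*592/600)*(-428163) = (-286412 + 2*592*(1/600))*(-428163) = (-286412 + 148/75)*(-428163) = -21480752/75*(-428163) = 3065754406192/25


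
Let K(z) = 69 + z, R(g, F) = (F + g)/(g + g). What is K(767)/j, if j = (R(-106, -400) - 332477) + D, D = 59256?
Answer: -88616/28961173 ≈ -0.0030598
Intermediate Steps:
R(g, F) = (F + g)/(2*g) (R(g, F) = (F + g)/((2*g)) = (F + g)*(1/(2*g)) = (F + g)/(2*g))
j = -28961173/106 (j = ((½)*(-400 - 106)/(-106) - 332477) + 59256 = ((½)*(-1/106)*(-506) - 332477) + 59256 = (253/106 - 332477) + 59256 = -35242309/106 + 59256 = -28961173/106 ≈ -2.7322e+5)
K(767)/j = (69 + 767)/(-28961173/106) = 836*(-106/28961173) = -88616/28961173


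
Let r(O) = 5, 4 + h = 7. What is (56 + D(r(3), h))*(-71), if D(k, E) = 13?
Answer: -4899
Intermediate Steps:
h = 3 (h = -4 + 7 = 3)
(56 + D(r(3), h))*(-71) = (56 + 13)*(-71) = 69*(-71) = -4899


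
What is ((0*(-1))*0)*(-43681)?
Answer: 0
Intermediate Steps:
((0*(-1))*0)*(-43681) = (0*0)*(-43681) = 0*(-43681) = 0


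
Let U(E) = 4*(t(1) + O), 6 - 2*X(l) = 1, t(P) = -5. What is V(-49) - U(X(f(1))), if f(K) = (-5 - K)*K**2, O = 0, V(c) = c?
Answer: -29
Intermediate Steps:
f(K) = K**2*(-5 - K)
X(l) = 5/2 (X(l) = 3 - 1/2*1 = 3 - 1/2 = 5/2)
U(E) = -20 (U(E) = 4*(-5 + 0) = 4*(-5) = -20)
V(-49) - U(X(f(1))) = -49 - 1*(-20) = -49 + 20 = -29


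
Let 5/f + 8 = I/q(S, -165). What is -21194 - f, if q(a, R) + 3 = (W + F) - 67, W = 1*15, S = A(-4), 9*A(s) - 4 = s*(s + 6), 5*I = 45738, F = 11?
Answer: -45757796/2159 ≈ -21194.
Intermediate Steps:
I = 45738/5 (I = (1/5)*45738 = 45738/5 ≈ 9147.6)
A(s) = 4/9 + s*(6 + s)/9 (A(s) = 4/9 + (s*(s + 6))/9 = 4/9 + (s*(6 + s))/9 = 4/9 + s*(6 + s)/9)
S = -4/9 (S = 4/9 + (1/9)*(-4)**2 + (2/3)*(-4) = 4/9 + (1/9)*16 - 8/3 = 4/9 + 16/9 - 8/3 = -4/9 ≈ -0.44444)
W = 15
q(a, R) = -44 (q(a, R) = -3 + ((15 + 11) - 67) = -3 + (26 - 67) = -3 - 41 = -44)
f = -50/2159 (f = 5/(-8 + (45738/5)/(-44)) = 5/(-8 + (45738/5)*(-1/44)) = 5/(-8 - 2079/10) = 5/(-2159/10) = 5*(-10/2159) = -50/2159 ≈ -0.023159)
-21194 - f = -21194 - 1*(-50/2159) = -21194 + 50/2159 = -45757796/2159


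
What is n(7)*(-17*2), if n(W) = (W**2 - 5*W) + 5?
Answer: -646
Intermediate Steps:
n(W) = 5 + W**2 - 5*W
n(7)*(-17*2) = (5 + 7**2 - 5*7)*(-17*2) = (5 + 49 - 35)*(-34) = 19*(-34) = -646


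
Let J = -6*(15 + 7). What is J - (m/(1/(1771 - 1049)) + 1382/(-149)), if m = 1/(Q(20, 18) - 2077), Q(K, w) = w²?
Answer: -31947780/261197 ≈ -122.31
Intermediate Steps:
J = -132 (J = -6*22 = -132)
m = -1/1753 (m = 1/(18² - 2077) = 1/(324 - 2077) = 1/(-1753) = -1/1753 ≈ -0.00057045)
J - (m/(1/(1771 - 1049)) + 1382/(-149)) = -132 - (-1/(1753*(1/(1771 - 1049))) + 1382/(-149)) = -132 - (-1/(1753*(1/722)) + 1382*(-1/149)) = -132 - (-1/(1753*1/722) - 1382/149) = -132 - (-1/1753*722 - 1382/149) = -132 - (-722/1753 - 1382/149) = -132 - 1*(-2530224/261197) = -132 + 2530224/261197 = -31947780/261197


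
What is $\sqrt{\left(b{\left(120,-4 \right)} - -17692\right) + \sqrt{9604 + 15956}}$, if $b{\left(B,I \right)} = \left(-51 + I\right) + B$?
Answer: $\sqrt{17757 + 6 \sqrt{710}} \approx 133.85$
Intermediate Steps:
$b{\left(B,I \right)} = -51 + B + I$
$\sqrt{\left(b{\left(120,-4 \right)} - -17692\right) + \sqrt{9604 + 15956}} = \sqrt{\left(\left(-51 + 120 - 4\right) - -17692\right) + \sqrt{9604 + 15956}} = \sqrt{\left(65 + 17692\right) + \sqrt{25560}} = \sqrt{17757 + 6 \sqrt{710}}$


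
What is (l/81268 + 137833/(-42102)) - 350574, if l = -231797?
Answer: -599762897576201/1710772668 ≈ -3.5058e+5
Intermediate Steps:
(l/81268 + 137833/(-42102)) - 350574 = (-231797/81268 + 137833/(-42102)) - 350574 = (-231797*1/81268 + 137833*(-1/42102)) - 350574 = (-231797/81268 - 137833/42102) - 350574 = -10480264769/1710772668 - 350574 = -599762897576201/1710772668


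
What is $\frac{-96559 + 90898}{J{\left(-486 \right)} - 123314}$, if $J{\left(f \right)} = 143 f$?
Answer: $\frac{5661}{192812} \approx 0.02936$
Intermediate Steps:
$\frac{-96559 + 90898}{J{\left(-486 \right)} - 123314} = \frac{-96559 + 90898}{143 \left(-486\right) - 123314} = - \frac{5661}{-69498 - 123314} = - \frac{5661}{-192812} = \left(-5661\right) \left(- \frac{1}{192812}\right) = \frac{5661}{192812}$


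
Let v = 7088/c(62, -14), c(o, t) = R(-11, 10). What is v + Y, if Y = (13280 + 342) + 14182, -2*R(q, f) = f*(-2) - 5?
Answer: 709276/25 ≈ 28371.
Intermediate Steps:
R(q, f) = 5/2 + f (R(q, f) = -(f*(-2) - 5)/2 = -(-2*f - 5)/2 = -(-5 - 2*f)/2 = 5/2 + f)
c(o, t) = 25/2 (c(o, t) = 5/2 + 10 = 25/2)
Y = 27804 (Y = 13622 + 14182 = 27804)
v = 14176/25 (v = 7088/(25/2) = 7088*(2/25) = 14176/25 ≈ 567.04)
v + Y = 14176/25 + 27804 = 709276/25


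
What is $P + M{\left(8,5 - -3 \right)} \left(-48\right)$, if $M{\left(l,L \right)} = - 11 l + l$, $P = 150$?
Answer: $3990$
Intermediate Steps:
$M{\left(l,L \right)} = - 10 l$
$P + M{\left(8,5 - -3 \right)} \left(-48\right) = 150 + \left(-10\right) 8 \left(-48\right) = 150 - -3840 = 150 + 3840 = 3990$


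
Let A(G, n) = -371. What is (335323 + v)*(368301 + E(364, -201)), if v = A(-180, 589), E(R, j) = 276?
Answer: 123455603304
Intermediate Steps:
v = -371
(335323 + v)*(368301 + E(364, -201)) = (335323 - 371)*(368301 + 276) = 334952*368577 = 123455603304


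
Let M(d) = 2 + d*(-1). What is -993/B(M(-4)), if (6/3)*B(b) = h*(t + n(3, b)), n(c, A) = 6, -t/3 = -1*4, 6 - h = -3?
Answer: -331/27 ≈ -12.259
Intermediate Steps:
h = 9 (h = 6 - 1*(-3) = 6 + 3 = 9)
t = 12 (t = -(-3)*4 = -3*(-4) = 12)
M(d) = 2 - d
B(b) = 81 (B(b) = (9*(12 + 6))/2 = (9*18)/2 = (1/2)*162 = 81)
-993/B(M(-4)) = -993/81 = -993*1/81 = -331/27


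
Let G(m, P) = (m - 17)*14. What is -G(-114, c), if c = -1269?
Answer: 1834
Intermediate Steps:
G(m, P) = -238 + 14*m (G(m, P) = (-17 + m)*14 = -238 + 14*m)
-G(-114, c) = -(-238 + 14*(-114)) = -(-238 - 1596) = -1*(-1834) = 1834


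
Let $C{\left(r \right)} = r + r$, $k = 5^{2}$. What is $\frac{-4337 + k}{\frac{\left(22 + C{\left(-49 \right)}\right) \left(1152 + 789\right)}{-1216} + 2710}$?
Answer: $- \frac{68992}{45301} \approx -1.523$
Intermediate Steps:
$k = 25$
$C{\left(r \right)} = 2 r$
$\frac{-4337 + k}{\frac{\left(22 + C{\left(-49 \right)}\right) \left(1152 + 789\right)}{-1216} + 2710} = \frac{-4337 + 25}{\frac{\left(22 + 2 \left(-49\right)\right) \left(1152 + 789\right)}{-1216} + 2710} = - \frac{4312}{\left(22 - 98\right) 1941 \left(- \frac{1}{1216}\right) + 2710} = - \frac{4312}{\left(-76\right) 1941 \left(- \frac{1}{1216}\right) + 2710} = - \frac{4312}{\left(-147516\right) \left(- \frac{1}{1216}\right) + 2710} = - \frac{4312}{\frac{1941}{16} + 2710} = - \frac{4312}{\frac{45301}{16}} = \left(-4312\right) \frac{16}{45301} = - \frac{68992}{45301}$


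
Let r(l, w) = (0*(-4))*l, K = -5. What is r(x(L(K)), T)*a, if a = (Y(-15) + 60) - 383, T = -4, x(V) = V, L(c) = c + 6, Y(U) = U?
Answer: 0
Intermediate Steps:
L(c) = 6 + c
r(l, w) = 0 (r(l, w) = 0*l = 0)
a = -338 (a = (-15 + 60) - 383 = 45 - 383 = -338)
r(x(L(K)), T)*a = 0*(-338) = 0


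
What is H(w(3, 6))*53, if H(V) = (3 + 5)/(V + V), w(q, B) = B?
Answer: 106/3 ≈ 35.333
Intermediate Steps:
H(V) = 4/V (H(V) = 8/((2*V)) = 8*(1/(2*V)) = 4/V)
H(w(3, 6))*53 = (4/6)*53 = (4*(⅙))*53 = (⅔)*53 = 106/3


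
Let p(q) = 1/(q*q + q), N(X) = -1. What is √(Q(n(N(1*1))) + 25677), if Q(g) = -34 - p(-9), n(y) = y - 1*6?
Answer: √3692590/12 ≈ 160.13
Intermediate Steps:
n(y) = -6 + y (n(y) = y - 6 = -6 + y)
p(q) = 1/(q + q²) (p(q) = 1/(q² + q) = 1/(q + q²))
Q(g) = -2449/72 (Q(g) = -34 - 1/((-9)*(1 - 9)) = -34 - (-1)/(9*(-8)) = -34 - (-1)*(-1)/(9*8) = -34 - 1*1/72 = -34 - 1/72 = -2449/72)
√(Q(n(N(1*1))) + 25677) = √(-2449/72 + 25677) = √(1846295/72) = √3692590/12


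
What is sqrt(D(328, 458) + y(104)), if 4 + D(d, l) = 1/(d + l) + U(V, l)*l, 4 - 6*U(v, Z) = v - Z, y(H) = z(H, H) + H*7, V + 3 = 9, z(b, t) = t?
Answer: sqrt(22015779042)/786 ≈ 188.77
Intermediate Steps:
V = 6 (V = -3 + 9 = 6)
y(H) = 8*H (y(H) = H + H*7 = H + 7*H = 8*H)
U(v, Z) = 2/3 - v/6 + Z/6 (U(v, Z) = 2/3 - (v - Z)/6 = 2/3 + (-v/6 + Z/6) = 2/3 - v/6 + Z/6)
D(d, l) = -4 + 1/(d + l) + l*(-1/3 + l/6) (D(d, l) = -4 + (1/(d + l) + (2/3 - 1/6*6 + l/6)*l) = -4 + (1/(d + l) + (2/3 - 1 + l/6)*l) = -4 + (1/(d + l) + (-1/3 + l/6)*l) = -4 + (1/(d + l) + l*(-1/3 + l/6)) = -4 + 1/(d + l) + l*(-1/3 + l/6))
sqrt(D(328, 458) + y(104)) = sqrt((6 - 24*328 - 24*458 + 458**2*(-2 + 458) + 328*458*(-2 + 458))/(6*(328 + 458)) + 8*104) = sqrt((1/6)*(6 - 7872 - 10992 + 209764*456 + 328*458*456)/786 + 832) = sqrt((1/6)*(1/786)*(6 - 7872 - 10992 + 95652384 + 68502144) + 832) = sqrt((1/6)*(1/786)*164135670 + 832) = sqrt(27355945/786 + 832) = sqrt(28009897/786) = sqrt(22015779042)/786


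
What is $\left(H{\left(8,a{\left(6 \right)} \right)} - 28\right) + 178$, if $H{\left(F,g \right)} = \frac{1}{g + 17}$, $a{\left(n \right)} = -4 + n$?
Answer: $\frac{2851}{19} \approx 150.05$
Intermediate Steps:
$H{\left(F,g \right)} = \frac{1}{17 + g}$
$\left(H{\left(8,a{\left(6 \right)} \right)} - 28\right) + 178 = \left(\frac{1}{17 + \left(-4 + 6\right)} - 28\right) + 178 = \left(\frac{1}{17 + 2} - 28\right) + 178 = \left(\frac{1}{19} - 28\right) + 178 = - \frac{531}{19} + 178 = \frac{2851}{19}$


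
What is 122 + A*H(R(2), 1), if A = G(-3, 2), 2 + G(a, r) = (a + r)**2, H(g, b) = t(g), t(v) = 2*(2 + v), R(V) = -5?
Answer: 128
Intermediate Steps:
t(v) = 4 + 2*v
H(g, b) = 4 + 2*g
G(a, r) = -2 + (a + r)**2
A = -1 (A = -2 + (-3 + 2)**2 = -2 + (-1)**2 = -2 + 1 = -1)
122 + A*H(R(2), 1) = 122 - (4 + 2*(-5)) = 122 - (4 - 10) = 122 - 1*(-6) = 122 + 6 = 128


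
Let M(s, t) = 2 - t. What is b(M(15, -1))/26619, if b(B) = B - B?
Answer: 0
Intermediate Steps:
b(B) = 0
b(M(15, -1))/26619 = 0/26619 = 0*(1/26619) = 0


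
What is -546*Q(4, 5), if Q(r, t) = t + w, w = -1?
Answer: -2184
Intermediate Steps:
Q(r, t) = -1 + t (Q(r, t) = t - 1 = -1 + t)
-546*Q(4, 5) = -546*(-1 + 5) = -546*4 = -2184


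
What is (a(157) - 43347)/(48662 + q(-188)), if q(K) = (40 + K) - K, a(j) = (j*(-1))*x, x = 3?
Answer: -7303/8117 ≈ -0.89972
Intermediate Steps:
a(j) = -3*j (a(j) = (j*(-1))*3 = -j*3 = -3*j)
q(K) = 40
(a(157) - 43347)/(48662 + q(-188)) = (-3*157 - 43347)/(48662 + 40) = (-471 - 43347)/48702 = -43818*1/48702 = -7303/8117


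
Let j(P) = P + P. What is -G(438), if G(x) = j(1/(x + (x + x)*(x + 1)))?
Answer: -1/192501 ≈ -5.1948e-6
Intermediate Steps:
j(P) = 2*P
G(x) = 2/(x + 2*x*(1 + x)) (G(x) = 2/(x + (x + x)*(x + 1)) = 2/(x + (2*x)*(1 + x)) = 2/(x + 2*x*(1 + x)))
-G(438) = -2/(438*(3 + 2*438)) = -2/(438*(3 + 876)) = -2/(438*879) = -1*1/192501 = -1/192501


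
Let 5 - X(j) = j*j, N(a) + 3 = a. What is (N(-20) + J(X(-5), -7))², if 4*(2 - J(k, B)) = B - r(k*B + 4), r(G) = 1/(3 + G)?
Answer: 32024281/86436 ≈ 370.50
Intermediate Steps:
N(a) = -3 + a
X(j) = 5 - j² (X(j) = 5 - j*j = 5 - j²)
J(k, B) = 2 - B/4 + 1/(4*(7 + B*k)) (J(k, B) = 2 - (B - 1/(3 + (k*B + 4)))/4 = 2 - (B - 1/(3 + (B*k + 4)))/4 = 2 - (B - 1/(3 + (4 + B*k)))/4 = 2 - (B - 1/(7 + B*k))/4 = 2 + (-B/4 + 1/(4*(7 + B*k))) = 2 - B/4 + 1/(4*(7 + B*k)))
(N(-20) + J(X(-5), -7))² = ((-3 - 20) + (1 + (7 - 7*(5 - 1*(-5)²))*(8 - 1*(-7)))/(4*(7 - 7*(5 - 1*(-5)²))))² = (-23 + (1 + (7 - 7*(5 - 1*25))*(8 + 7))/(4*(7 - 7*(5 - 1*25))))² = (-23 + (1 + (7 - 7*(5 - 25))*15)/(4*(7 - 7*(5 - 25))))² = (-23 + (1 + (7 - 7*(-20))*15)/(4*(7 - 7*(-20))))² = (-23 + (1 + (7 + 140)*15)/(4*(7 + 140)))² = (-23 + (¼)*(1 + 147*15)/147)² = (-23 + (¼)*(1/147)*(1 + 2205))² = (-23 + (¼)*(1/147)*2206)² = (-23 + 1103/294)² = (-5659/294)² = 32024281/86436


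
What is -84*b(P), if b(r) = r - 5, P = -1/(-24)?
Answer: 833/2 ≈ 416.50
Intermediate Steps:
P = 1/24 (P = -1*(-1/24) = 1/24 ≈ 0.041667)
b(r) = -5 + r
-84*b(P) = -84*(-5 + 1/24) = -84*(-119/24) = 833/2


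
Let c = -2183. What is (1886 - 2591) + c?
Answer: -2888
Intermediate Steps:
(1886 - 2591) + c = (1886 - 2591) - 2183 = -705 - 2183 = -2888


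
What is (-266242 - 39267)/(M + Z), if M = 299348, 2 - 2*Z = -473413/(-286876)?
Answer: -175286399768/171751614035 ≈ -1.0206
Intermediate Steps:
Z = 100339/573752 (Z = 1 - (-473413)/(2*(-286876)) = 1 - (-473413)*(-1)/(2*286876) = 1 - 1/2*473413/286876 = 1 - 473413/573752 = 100339/573752 ≈ 0.17488)
(-266242 - 39267)/(M + Z) = (-266242 - 39267)/(299348 + 100339/573752) = -305509/171751614035/573752 = -305509*573752/171751614035 = -175286399768/171751614035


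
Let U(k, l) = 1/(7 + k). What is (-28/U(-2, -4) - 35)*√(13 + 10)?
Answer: -175*√23 ≈ -839.27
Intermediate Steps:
(-28/U(-2, -4) - 35)*√(13 + 10) = (-28/(1/(7 - 2)) - 35)*√(13 + 10) = (-28/(1/5) - 35)*√23 = (-28/⅕ - 35)*√23 = (-28*5 - 35)*√23 = (-140 - 35)*√23 = -175*√23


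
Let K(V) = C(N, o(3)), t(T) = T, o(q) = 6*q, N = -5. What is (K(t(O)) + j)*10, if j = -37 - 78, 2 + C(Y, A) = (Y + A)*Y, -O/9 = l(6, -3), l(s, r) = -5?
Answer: -1820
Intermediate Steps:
O = 45 (O = -9*(-5) = 45)
C(Y, A) = -2 + Y*(A + Y) (C(Y, A) = -2 + (Y + A)*Y = -2 + (A + Y)*Y = -2 + Y*(A + Y))
K(V) = -67 (K(V) = -2 + (-5)² + (6*3)*(-5) = -2 + 25 + 18*(-5) = -2 + 25 - 90 = -67)
j = -115
(K(t(O)) + j)*10 = (-67 - 115)*10 = -182*10 = -1820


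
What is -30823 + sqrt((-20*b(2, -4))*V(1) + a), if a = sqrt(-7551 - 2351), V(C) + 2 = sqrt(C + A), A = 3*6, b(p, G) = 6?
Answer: -30823 + sqrt(240 - 120*sqrt(19) + I*sqrt(9902)) ≈ -30820.0 + 17.075*I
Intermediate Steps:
A = 18
V(C) = -2 + sqrt(18 + C) (V(C) = -2 + sqrt(C + 18) = -2 + sqrt(18 + C))
a = I*sqrt(9902) (a = sqrt(-9902) = I*sqrt(9902) ≈ 99.509*I)
-30823 + sqrt((-20*b(2, -4))*V(1) + a) = -30823 + sqrt((-20*6)*(-2 + sqrt(18 + 1)) + I*sqrt(9902)) = -30823 + sqrt(-120*(-2 + sqrt(19)) + I*sqrt(9902)) = -30823 + sqrt((240 - 120*sqrt(19)) + I*sqrt(9902)) = -30823 + sqrt(240 - 120*sqrt(19) + I*sqrt(9902))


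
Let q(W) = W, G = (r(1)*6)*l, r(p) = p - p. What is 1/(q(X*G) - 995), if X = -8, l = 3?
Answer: -1/995 ≈ -0.0010050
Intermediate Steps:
r(p) = 0
G = 0 (G = (0*6)*3 = 0*3 = 0)
1/(q(X*G) - 995) = 1/(-8*0 - 995) = 1/(0 - 995) = 1/(-995) = -1/995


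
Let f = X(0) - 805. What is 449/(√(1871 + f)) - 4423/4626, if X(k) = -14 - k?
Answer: -4423/4626 + 449*√263/526 ≈ 12.887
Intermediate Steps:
f = -819 (f = (-14 - 1*0) - 805 = (-14 + 0) - 805 = -14 - 805 = -819)
449/(√(1871 + f)) - 4423/4626 = 449/(√(1871 - 819)) - 4423/4626 = 449/(√1052) - 4423*1/4626 = 449/((2*√263)) - 4423/4626 = 449*(√263/526) - 4423/4626 = 449*√263/526 - 4423/4626 = -4423/4626 + 449*√263/526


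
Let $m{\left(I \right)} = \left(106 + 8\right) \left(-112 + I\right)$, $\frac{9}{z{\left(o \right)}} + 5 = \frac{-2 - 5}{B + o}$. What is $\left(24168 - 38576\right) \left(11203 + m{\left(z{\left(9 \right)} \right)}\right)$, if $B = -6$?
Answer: $\frac{270207632}{11} \approx 2.4564 \cdot 10^{7}$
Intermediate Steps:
$z{\left(o \right)} = \frac{9}{-5 - \frac{7}{-6 + o}}$ ($z{\left(o \right)} = \frac{9}{-5 + \frac{-2 - 5}{-6 + o}} = \frac{9}{-5 - \frac{7}{-6 + o}}$)
$m{\left(I \right)} = -12768 + 114 I$ ($m{\left(I \right)} = 114 \left(-112 + I\right) = -12768 + 114 I$)
$\left(24168 - 38576\right) \left(11203 + m{\left(z{\left(9 \right)} \right)}\right) = \left(24168 - 38576\right) \left(11203 - \left(12768 - 114 \frac{9 \left(6 - 9\right)}{-23 + 5 \cdot 9}\right)\right) = - 14408 \left(11203 - \left(12768 - 114 \frac{9 \left(6 - 9\right)}{-23 + 45}\right)\right) = - 14408 \left(11203 - \left(12768 - 114 \cdot 9 \cdot \frac{1}{22} \left(-3\right)\right)\right) = - 14408 \left(11203 + \left(-12768 + 114 \left(- \frac{27}{22}\right)\right)\right) = - 14408 \left(11203 - \frac{141987}{11}\right) = \left(-14408\right) \left(- \frac{18754}{11}\right) = \frac{270207632}{11}$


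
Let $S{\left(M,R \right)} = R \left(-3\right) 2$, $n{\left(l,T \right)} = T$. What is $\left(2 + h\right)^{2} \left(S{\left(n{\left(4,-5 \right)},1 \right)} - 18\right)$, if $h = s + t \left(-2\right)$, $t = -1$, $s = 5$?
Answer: $-1944$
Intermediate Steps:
$S{\left(M,R \right)} = - 6 R$ ($S{\left(M,R \right)} = - 3 R 2 = - 6 R$)
$h = 7$ ($h = 5 - -2 = 5 + 2 = 7$)
$\left(2 + h\right)^{2} \left(S{\left(n{\left(4,-5 \right)},1 \right)} - 18\right) = \left(2 + 7\right)^{2} \left(\left(-6\right) 1 - 18\right) = 9^{2} \left(-6 - 18\right) = 81 \left(-24\right) = -1944$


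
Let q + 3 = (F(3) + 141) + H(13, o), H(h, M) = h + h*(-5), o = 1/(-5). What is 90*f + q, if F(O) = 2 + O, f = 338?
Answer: 30511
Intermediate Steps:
o = -⅕ ≈ -0.20000
H(h, M) = -4*h (H(h, M) = h - 5*h = -4*h)
q = 91 (q = -3 + (((2 + 3) + 141) - 4*13) = -3 + ((5 + 141) - 52) = -3 + (146 - 52) = -3 + 94 = 91)
90*f + q = 90*338 + 91 = 30420 + 91 = 30511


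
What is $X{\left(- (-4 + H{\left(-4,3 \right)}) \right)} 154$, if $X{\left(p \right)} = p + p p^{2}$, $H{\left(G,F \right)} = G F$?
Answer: $633248$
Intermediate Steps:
$H{\left(G,F \right)} = F G$
$X{\left(p \right)} = p + p^{3}$
$X{\left(- (-4 + H{\left(-4,3 \right)}) \right)} 154 = \left(- (-4 + 3 \left(-4\right)) + \left(- (-4 + 3 \left(-4\right))\right)^{3}\right) 154 = \left(- (-4 - 12) + \left(- (-4 - 12)\right)^{3}\right) 154 = \left(\left(-1\right) \left(-16\right) + \left(\left(-1\right) \left(-16\right)\right)^{3}\right) 154 = \left(16 + 16^{3}\right) 154 = \left(16 + 4096\right) 154 = 4112 \cdot 154 = 633248$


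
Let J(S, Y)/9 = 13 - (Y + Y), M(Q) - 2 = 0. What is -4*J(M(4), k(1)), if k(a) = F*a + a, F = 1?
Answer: -324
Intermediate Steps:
k(a) = 2*a (k(a) = 1*a + a = a + a = 2*a)
M(Q) = 2 (M(Q) = 2 + 0 = 2)
J(S, Y) = 117 - 18*Y (J(S, Y) = 9*(13 - (Y + Y)) = 9*(13 - 2*Y) = 117 - 18*Y)
-4*J(M(4), k(1)) = -4*(117 - 36) = -4*81 = -324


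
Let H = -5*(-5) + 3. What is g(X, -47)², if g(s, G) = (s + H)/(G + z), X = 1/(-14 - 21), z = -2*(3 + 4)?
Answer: 958441/4558225 ≈ 0.21027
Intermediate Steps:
H = 28 (H = 25 + 3 = 28)
z = -14 (z = -2*7 = -14)
X = -1/35 (X = 1/(-35) = -1/35 ≈ -0.028571)
g(s, G) = (28 + s)/(-14 + G) (g(s, G) = (s + 28)/(G - 14) = (28 + s)/(-14 + G))
g(X, -47)² = ((28 - 1/35)/(-14 - 47))² = ((979/35)/(-61))² = (-1/61*979/35)² = (-979/2135)² = 958441/4558225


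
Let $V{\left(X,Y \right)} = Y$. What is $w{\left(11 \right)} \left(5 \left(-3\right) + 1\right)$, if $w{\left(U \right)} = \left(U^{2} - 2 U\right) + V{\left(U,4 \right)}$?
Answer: $-1442$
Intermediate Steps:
$w{\left(U \right)} = 4 + U^{2} - 2 U$ ($w{\left(U \right)} = \left(U^{2} - 2 U\right) + 4 = 4 + U^{2} - 2 U$)
$w{\left(11 \right)} \left(5 \left(-3\right) + 1\right) = \left(4 + 11^{2} - 22\right) \left(5 \left(-3\right) + 1\right) = \left(4 + 121 - 22\right) \left(-15 + 1\right) = 103 \left(-14\right) = -1442$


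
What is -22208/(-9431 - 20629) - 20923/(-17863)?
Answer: 256411721/134240445 ≈ 1.9101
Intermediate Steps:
-22208/(-9431 - 20629) - 20923/(-17863) = -22208/(-30060) - 20923*(-1/17863) = -22208*(-1/30060) + 20923/17863 = 5552/7515 + 20923/17863 = 256411721/134240445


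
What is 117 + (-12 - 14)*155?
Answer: -3913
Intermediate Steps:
117 + (-12 - 14)*155 = 117 - 26*155 = 117 - 4030 = -3913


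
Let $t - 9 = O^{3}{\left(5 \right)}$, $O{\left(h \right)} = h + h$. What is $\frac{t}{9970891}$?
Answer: $\frac{1009}{9970891} \approx 0.00010119$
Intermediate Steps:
$O{\left(h \right)} = 2 h$
$t = 1009$ ($t = 9 + \left(2 \cdot 5\right)^{3} = 9 + 10^{3} = 9 + 1000 = 1009$)
$\frac{t}{9970891} = \frac{1009}{9970891}$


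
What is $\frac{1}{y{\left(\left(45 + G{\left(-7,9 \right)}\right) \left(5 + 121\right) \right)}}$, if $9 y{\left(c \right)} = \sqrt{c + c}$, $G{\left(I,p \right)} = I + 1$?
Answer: $\frac{\sqrt{273}}{182} \approx 0.090784$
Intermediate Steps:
$G{\left(I,p \right)} = 1 + I$
$y{\left(c \right)} = \frac{\sqrt{2} \sqrt{c}}{9}$ ($y{\left(c \right)} = \frac{\sqrt{c + c}}{9} = \frac{\sqrt{2 c}}{9} = \frac{\sqrt{2} \sqrt{c}}{9}$)
$\frac{1}{y{\left(\left(45 + G{\left(-7,9 \right)}\right) \left(5 + 121\right) \right)}} = \frac{1}{\frac{1}{9} \sqrt{2} \sqrt{\left(45 + \left(1 - 7\right)\right) \left(5 + 121\right)}} = \frac{1}{\frac{1}{9} \sqrt{2} \sqrt{\left(45 - 6\right) 126}} = \frac{1}{\frac{1}{9} \sqrt{2} \sqrt{39 \cdot 126}} = \frac{1}{\frac{1}{9} \sqrt{2} \sqrt{4914}} = \frac{1}{\frac{1}{9} \sqrt{2} \cdot 3 \sqrt{546}} = \frac{1}{\frac{2}{3} \sqrt{273}} = \frac{\sqrt{273}}{182}$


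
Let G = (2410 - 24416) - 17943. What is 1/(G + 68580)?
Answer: 1/28631 ≈ 3.4927e-5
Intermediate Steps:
G = -39949 (G = -22006 - 17943 = -39949)
1/(G + 68580) = 1/(-39949 + 68580) = 1/28631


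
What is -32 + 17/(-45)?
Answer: -1457/45 ≈ -32.378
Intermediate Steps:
-32 + 17/(-45) = -32 + 17*(-1/45) = -32 - 17/45 = -1457/45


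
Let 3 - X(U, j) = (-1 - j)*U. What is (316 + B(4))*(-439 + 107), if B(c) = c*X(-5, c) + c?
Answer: -77024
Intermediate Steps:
X(U, j) = 3 - U*(-1 - j) (X(U, j) = 3 - (-1 - j)*U = 3 - U*(-1 - j))
B(c) = c + c*(-2 - 5*c) (B(c) = c*(3 - 5 - 5*c) + c = c*(-2 - 5*c) + c = c + c*(-2 - 5*c))
(316 + B(4))*(-439 + 107) = (316 - 1*4*(1 + 5*4))*(-439 + 107) = (316 - 1*4*(1 + 20))*(-332) = (316 - 1*4*21)*(-332) = (316 - 84)*(-332) = 232*(-332) = -77024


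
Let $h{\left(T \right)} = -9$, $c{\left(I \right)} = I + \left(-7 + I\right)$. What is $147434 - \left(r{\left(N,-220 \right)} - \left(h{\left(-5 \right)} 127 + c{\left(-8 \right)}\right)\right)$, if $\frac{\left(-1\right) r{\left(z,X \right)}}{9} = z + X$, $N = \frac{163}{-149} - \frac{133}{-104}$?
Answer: $\frac{2235912633}{15496} \approx 1.4429 \cdot 10^{5}$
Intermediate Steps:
$c{\left(I \right)} = -7 + 2 I$
$N = \frac{2865}{15496}$ ($N = 163 \left(- \frac{1}{149}\right) - - \frac{133}{104} = - \frac{163}{149} + \frac{133}{104} = \frac{2865}{15496} \approx 0.18489$)
$r{\left(z,X \right)} = - 9 X - 9 z$ ($r{\left(z,X \right)} = - 9 \left(z + X\right) = - 9 \left(X + z\right) = - 9 X - 9 z$)
$147434 - \left(r{\left(N,-220 \right)} - \left(h{\left(-5 \right)} 127 + c{\left(-8 \right)}\right)\right) = 147434 - \left(\left(\left(-9\right) \left(-220\right) - \frac{25785}{15496}\right) - \left(\left(-9\right) 127 + \left(-7 + 2 \left(-8\right)\right)\right)\right) = 147434 - \left(\left(1980 - \frac{25785}{15496}\right) - \left(-1143 - 23\right)\right) = 147434 - \left(\frac{30656295}{15496} - \left(-1143 - 23\right)\right) = 147434 - \left(\frac{30656295}{15496} - -1166\right) = 147434 - \left(\frac{30656295}{15496} + 1166\right) = 147434 - \frac{48724631}{15496} = \frac{2235912633}{15496}$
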